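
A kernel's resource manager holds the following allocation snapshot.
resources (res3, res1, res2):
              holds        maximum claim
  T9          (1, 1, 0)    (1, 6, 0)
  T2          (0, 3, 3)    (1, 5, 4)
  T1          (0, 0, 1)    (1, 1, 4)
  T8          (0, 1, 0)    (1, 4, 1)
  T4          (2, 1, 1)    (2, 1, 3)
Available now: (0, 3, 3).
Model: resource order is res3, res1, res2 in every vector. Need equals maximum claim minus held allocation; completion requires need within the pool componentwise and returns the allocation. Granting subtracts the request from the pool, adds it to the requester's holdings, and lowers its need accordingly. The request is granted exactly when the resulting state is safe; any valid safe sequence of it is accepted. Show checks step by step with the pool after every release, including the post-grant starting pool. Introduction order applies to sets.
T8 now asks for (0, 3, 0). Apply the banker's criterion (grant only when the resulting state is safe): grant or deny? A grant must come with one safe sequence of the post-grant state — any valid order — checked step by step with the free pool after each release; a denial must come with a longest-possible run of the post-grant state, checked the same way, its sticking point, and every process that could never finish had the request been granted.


GRANT — the state after the grant stays safe, e.g. via T4, T1, T8, T2, T9.
Key observation: (0, 0, 3) free after granting still covers T4 first, and each release covers the next.
Check on the post-grant state, step by step:
  pool = (0, 0, 3)
  T4: need (0, 0, 2) fits (0, 0, 3); releases (2, 1, 1), pool now (2, 1, 4)
  T1: need (1, 1, 3) fits (2, 1, 4); releases (0, 0, 1), pool now (2, 1, 5)
  T8: need (1, 0, 1) fits (2, 1, 5); releases (0, 4, 0), pool now (2, 5, 5)
  T2: need (1, 2, 1) fits (2, 5, 5); releases (0, 3, 3), pool now (2, 8, 8)
  T9: need (0, 5, 0) fits (2, 8, 8); releases (1, 1, 0), pool now (3, 9, 8)


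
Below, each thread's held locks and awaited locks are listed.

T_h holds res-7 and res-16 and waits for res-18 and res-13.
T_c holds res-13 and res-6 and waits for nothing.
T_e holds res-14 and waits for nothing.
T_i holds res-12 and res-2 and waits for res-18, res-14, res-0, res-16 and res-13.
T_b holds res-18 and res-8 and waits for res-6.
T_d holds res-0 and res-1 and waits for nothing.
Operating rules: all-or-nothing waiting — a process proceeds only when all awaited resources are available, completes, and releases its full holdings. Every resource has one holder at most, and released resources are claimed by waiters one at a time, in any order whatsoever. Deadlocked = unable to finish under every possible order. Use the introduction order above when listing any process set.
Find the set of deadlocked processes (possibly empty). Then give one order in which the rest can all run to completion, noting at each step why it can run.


No process is deadlocked.
Key observation: every chain of waits terminates; starting from the processes that wait on nothing, all the rest unlock in turn.
The rest can finish in the order T_e, T_d, T_c, T_b, T_h, T_i.
Verifying each step:
  run T_e (it waits on nothing); releases res-14
  run T_d (it waits on nothing); releases res-0 and res-1
  run T_c (it waits on nothing); releases res-13 and res-6
  T_b: everything it awaited (res-6) is free; runs, freeing res-18 and res-8
  T_h: everything it awaited (res-18 and res-13) is free; runs, freeing res-7 and res-16
  T_i: everything it awaited (res-18, res-14, res-0, res-16 and res-13) is free; runs, freeing res-12 and res-2


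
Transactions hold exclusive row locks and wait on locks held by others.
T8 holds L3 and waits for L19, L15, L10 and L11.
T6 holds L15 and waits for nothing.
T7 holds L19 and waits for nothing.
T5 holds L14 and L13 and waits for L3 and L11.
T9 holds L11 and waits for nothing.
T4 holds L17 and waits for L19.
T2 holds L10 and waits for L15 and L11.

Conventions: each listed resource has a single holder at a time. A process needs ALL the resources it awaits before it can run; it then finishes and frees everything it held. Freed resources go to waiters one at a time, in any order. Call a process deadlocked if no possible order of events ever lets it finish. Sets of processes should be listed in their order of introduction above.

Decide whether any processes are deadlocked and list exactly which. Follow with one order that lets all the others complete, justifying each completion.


No process is deadlocked.
Key observation: every chain of waits terminates; starting from the processes that wait on nothing, all the rest unlock in turn.
The rest can finish in the order T9, T6, T2, T7, T8, T5, T4.
Step-by-step check:
  T9: no waits; runs immediately, freeing L11
  T6: no waits; runs immediately, freeing L15
  T2: everything it awaited (L15 and L11) is free; runs, freeing L10
  T7: no waits; runs immediately, freeing L19
  T8: everything it awaited (L19, L15, L10 and L11) is free; runs, freeing L3
  T5: everything it awaited (L3 and L11) is free; runs, freeing L14 and L13
  T4: everything it awaited (L19) is free; runs, freeing L17


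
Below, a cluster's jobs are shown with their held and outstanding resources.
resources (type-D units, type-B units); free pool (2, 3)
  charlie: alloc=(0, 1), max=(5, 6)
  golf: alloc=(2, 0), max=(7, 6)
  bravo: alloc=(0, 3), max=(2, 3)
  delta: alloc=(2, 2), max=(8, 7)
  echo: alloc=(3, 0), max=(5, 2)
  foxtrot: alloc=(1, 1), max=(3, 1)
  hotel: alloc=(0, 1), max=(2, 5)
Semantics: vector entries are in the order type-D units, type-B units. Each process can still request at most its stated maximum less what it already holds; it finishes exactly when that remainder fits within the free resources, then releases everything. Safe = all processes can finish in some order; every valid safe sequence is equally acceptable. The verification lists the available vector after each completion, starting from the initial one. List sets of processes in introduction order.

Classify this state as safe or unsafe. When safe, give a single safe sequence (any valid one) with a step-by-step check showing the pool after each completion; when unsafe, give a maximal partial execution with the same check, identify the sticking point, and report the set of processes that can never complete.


SAFE — a valid safe sequence is bravo, echo, charlie, hotel, foxtrot, delta, golf.
Key observation: bravo is the earliest step where a requested resource binds exactly: need (2, 0), pool (2, 3) at its turn.
Check, step by step:
  pool = (2, 3)
  run bravo (needs (2, 0), free (2, 3)); after release of (0, 3) the pool is (2, 6)
  run echo (needs (2, 2), free (2, 6)); after release of (3, 0) the pool is (5, 6)
  run charlie (needs (5, 5), free (5, 6)); after release of (0, 1) the pool is (5, 7)
  run hotel (needs (2, 4), free (5, 7)); after release of (0, 1) the pool is (5, 8)
  run foxtrot (needs (2, 0), free (5, 8)); after release of (1, 1) the pool is (6, 9)
  run delta (needs (6, 5), free (6, 9)); after release of (2, 2) the pool is (8, 11)
  run golf (needs (5, 6), free (8, 11)); after release of (2, 0) the pool is (10, 11)


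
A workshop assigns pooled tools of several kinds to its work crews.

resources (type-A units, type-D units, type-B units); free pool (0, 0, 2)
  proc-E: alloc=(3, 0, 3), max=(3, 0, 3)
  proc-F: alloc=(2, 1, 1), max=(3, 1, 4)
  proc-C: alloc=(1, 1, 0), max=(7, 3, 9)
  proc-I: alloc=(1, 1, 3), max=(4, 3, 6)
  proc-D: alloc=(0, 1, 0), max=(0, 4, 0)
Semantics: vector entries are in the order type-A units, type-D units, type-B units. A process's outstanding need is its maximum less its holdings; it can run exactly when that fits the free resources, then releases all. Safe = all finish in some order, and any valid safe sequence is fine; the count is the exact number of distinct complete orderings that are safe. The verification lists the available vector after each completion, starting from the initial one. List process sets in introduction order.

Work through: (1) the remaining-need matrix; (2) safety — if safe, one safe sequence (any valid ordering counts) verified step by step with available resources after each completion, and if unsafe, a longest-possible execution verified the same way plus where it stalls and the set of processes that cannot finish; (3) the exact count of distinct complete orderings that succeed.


(1) Need matrix, components ordered type-A units, type-D units, type-B units:
  proc-E: (0, 0, 0)
  proc-F: (1, 0, 3)
  proc-C: (6, 2, 9)
  proc-I: (3, 2, 3)
  proc-D: (0, 3, 0)
(2) UNSAFE — no complete ordering exists.
Key observation: proc-E, proc-F can finish, but then (5, 1, 6) is all there is, and the blocked group's type-D units demands exceed it.
Going as far as possible: proc-E, proc-F; after that, nothing fits. Walking it through:
  pool = (0, 0, 2)
  proc-E needs (0, 0, 0) <= (0, 0, 2) -> finishes; pool += (3, 0, 3) = (3, 0, 5)
  proc-F needs (1, 0, 3) <= (3, 0, 5) -> finishes; pool += (2, 1, 1) = (5, 1, 6)
  proc-C cannot run: need (6, 2, 9) vs free (5, 1, 6) (insufficient type-A units, type-D units and type-B units)
  proc-I cannot run: need (3, 2, 3) vs free (5, 1, 6) (insufficient type-D units)
  proc-D cannot run: need (0, 3, 0) vs free (5, 1, 6) (insufficient type-D units)
Permanently blocked: proc-C, proc-I and proc-D.
(3) The exact count: 0 of the possible complete orderings are safe sequences.


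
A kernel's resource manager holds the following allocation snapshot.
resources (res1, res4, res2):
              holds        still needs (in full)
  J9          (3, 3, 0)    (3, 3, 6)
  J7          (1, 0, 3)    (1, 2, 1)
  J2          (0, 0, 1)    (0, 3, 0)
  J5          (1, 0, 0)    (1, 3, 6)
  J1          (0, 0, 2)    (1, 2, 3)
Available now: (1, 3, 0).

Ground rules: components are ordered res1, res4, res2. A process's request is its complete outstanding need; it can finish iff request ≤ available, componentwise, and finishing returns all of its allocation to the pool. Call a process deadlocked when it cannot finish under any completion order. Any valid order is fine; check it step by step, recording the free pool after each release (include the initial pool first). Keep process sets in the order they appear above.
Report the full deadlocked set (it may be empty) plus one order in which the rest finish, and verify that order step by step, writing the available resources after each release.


The deadlocked set is empty.
Key observation: J2 fits the free pool immediately, and its release cascades until everyone finishes.
A valid finishing order for the others: J2, J7, J1, J5, J9. Walking it through:
  pool = (1, 3, 0)
  run J2 (needs (0, 3, 0), free (1, 3, 0)); after release of (0, 0, 1) the pool is (1, 3, 1)
  run J7 (needs (1, 2, 1), free (1, 3, 1)); after release of (1, 0, 3) the pool is (2, 3, 4)
  run J1 (needs (1, 2, 3), free (2, 3, 4)); after release of (0, 0, 2) the pool is (2, 3, 6)
  run J5 (needs (1, 3, 6), free (2, 3, 6)); after release of (1, 0, 0) the pool is (3, 3, 6)
  run J9 (needs (3, 3, 6), free (3, 3, 6)); after release of (3, 3, 0) the pool is (6, 6, 6)


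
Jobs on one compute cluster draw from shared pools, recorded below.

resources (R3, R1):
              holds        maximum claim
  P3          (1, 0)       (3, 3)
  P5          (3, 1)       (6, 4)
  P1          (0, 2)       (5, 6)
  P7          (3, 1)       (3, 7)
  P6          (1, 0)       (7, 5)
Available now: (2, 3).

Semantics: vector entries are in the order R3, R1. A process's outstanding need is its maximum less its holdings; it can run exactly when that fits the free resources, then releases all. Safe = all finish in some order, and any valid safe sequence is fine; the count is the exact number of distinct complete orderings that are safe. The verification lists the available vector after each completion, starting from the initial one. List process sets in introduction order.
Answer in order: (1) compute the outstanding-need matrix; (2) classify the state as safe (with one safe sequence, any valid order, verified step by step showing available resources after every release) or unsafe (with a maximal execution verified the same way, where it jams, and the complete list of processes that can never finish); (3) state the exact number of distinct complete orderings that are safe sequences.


(1) Outstanding need per process (order R3, R1):
  P3: (2, 3)
  P5: (3, 3)
  P1: (5, 4)
  P7: (0, 6)
  P6: (6, 5)
(2) SAFE, for example via the order P3, P5, P1, P6, P7.
Key observation: at P3 the run first touches a limit — (2, 3) against (2, 3), exact on a resource it actually requests.
Check, step by step:
  pool = (2, 3)
  P3: need (2, 3) fits (2, 3); releases (1, 0), pool now (3, 3)
  P5: need (3, 3) fits (3, 3); releases (3, 1), pool now (6, 4)
  P1: need (5, 4) fits (6, 4); releases (0, 2), pool now (6, 6)
  P6: need (6, 5) fits (6, 6); releases (1, 0), pool now (7, 6)
  P7: need (0, 6) fits (7, 6); releases (3, 1), pool now (10, 7)
(3) Precisely 2 of the possible complete orderings are safe sequences.


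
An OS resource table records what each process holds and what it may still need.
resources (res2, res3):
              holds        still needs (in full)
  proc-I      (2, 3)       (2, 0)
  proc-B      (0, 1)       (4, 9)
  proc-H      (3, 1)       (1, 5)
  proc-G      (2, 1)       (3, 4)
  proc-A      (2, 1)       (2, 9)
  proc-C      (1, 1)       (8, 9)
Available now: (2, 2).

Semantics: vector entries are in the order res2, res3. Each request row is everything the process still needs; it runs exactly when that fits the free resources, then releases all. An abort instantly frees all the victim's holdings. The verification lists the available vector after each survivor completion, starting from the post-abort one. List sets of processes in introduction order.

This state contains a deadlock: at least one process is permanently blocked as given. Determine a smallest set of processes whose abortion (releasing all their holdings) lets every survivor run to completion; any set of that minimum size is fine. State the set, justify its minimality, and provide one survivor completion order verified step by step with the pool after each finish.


Minimum abort set: proc-B and proc-C.
Key observation: proc-A had no path to completion before; after the abort of proc-B and proc-C ((1, 2) returned), step 4 is where it fits.
No one abort is enough; case by case: proc-I alone leaves proc-B blocked (short on res3); proc-B alone leaves proc-A blocked (short on res3); proc-H alone leaves proc-B blocked (short on res3); proc-G alone leaves proc-B blocked (short on res3); proc-A alone leaves proc-B blocked (short on res3); proc-C alone leaves proc-B blocked (short on res3).
The survivors complete as proc-G, proc-H, proc-I, proc-A. Check, step by step (starting from the post-abort pool):
  pool = (3, 4)
  run proc-G (needs (3, 4), free (3, 4)); after release of (2, 1) the pool is (5, 5)
  run proc-H (needs (1, 5), free (5, 5)); after release of (3, 1) the pool is (8, 6)
  run proc-I (needs (2, 0), free (8, 6)); after release of (2, 3) the pool is (10, 9)
  run proc-A (needs (2, 9), free (10, 9)); after release of (2, 1) the pool is (12, 10)


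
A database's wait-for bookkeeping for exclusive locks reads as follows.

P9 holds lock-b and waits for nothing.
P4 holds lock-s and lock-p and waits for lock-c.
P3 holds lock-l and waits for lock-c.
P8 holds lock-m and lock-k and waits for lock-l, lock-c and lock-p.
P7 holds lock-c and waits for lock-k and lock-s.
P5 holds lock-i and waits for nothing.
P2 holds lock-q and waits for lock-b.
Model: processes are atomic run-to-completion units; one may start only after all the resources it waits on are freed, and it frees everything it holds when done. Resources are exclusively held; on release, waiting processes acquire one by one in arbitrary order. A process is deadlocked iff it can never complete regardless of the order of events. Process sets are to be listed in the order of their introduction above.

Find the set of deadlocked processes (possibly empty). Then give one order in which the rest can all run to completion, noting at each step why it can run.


Deadlocked: P4, P3, P8 and P7.
Key observation: the cycle P4 -> P7 -> P4 can never break — each member waits on the next; P3 and P8 are caught in further circular waits.
A valid finishing order for the others: P9, P5, P2.
Verifying each step:
  P9 waits on nothing -> runs at once and releases lock-b
  P5 waits on nothing -> runs at once and releases lock-i
  P2: everything it awaited (lock-b) is free; runs, freeing lock-q


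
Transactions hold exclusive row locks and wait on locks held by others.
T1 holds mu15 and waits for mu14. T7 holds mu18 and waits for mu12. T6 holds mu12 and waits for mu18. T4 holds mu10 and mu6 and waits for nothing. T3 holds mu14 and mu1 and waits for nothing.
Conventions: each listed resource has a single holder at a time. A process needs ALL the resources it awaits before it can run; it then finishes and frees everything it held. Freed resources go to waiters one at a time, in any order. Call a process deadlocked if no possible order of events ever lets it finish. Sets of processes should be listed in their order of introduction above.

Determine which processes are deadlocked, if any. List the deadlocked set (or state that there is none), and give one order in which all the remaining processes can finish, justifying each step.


Deadlocked set: T7 and T6.
Key observation: the waits loop around T7 -> T6 -> T7 with no way out; no other process is dragged down with it.
A valid finishing order for the others: T3, T1, T4.
Walking it through:
  T3: no waits; runs immediately, freeing mu14 and mu1
  T1 waits on mu14 — all released -> runs and releases mu15
  T4: no waits; runs immediately, freeing mu10 and mu6


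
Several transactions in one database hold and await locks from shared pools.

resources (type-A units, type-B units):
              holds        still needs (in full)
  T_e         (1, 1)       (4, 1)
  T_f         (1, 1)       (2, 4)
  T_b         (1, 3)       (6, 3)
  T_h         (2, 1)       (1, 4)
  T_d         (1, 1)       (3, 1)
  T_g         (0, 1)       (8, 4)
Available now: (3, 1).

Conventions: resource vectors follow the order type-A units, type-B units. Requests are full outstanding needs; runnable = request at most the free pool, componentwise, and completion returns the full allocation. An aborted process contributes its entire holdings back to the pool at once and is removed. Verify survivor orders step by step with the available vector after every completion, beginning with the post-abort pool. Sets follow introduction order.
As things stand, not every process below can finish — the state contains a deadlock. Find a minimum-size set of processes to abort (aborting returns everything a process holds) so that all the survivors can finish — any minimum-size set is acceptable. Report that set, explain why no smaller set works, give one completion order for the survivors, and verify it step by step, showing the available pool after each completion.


The answer: abort T_g.
Key observation: before aborting T_g, T_f was permanently blocked — no order could ever run it; afterwards it completes at step 3.
No smaller set exists: with zero aborts the deadlock remains.
The survivors complete as T_d, T_e, T_f, T_h, T_b. Step-by-step check (starting from the post-abort pool):
  pool = (3, 2)
  run T_d (needs (3, 1), free (3, 2)); after release of (1, 1) the pool is (4, 3)
  run T_e (needs (4, 1), free (4, 3)); after release of (1, 1) the pool is (5, 4)
  run T_f (needs (2, 4), free (5, 4)); after release of (1, 1) the pool is (6, 5)
  run T_h (needs (1, 4), free (6, 5)); after release of (2, 1) the pool is (8, 6)
  run T_b (needs (6, 3), free (8, 6)); after release of (1, 3) the pool is (9, 9)


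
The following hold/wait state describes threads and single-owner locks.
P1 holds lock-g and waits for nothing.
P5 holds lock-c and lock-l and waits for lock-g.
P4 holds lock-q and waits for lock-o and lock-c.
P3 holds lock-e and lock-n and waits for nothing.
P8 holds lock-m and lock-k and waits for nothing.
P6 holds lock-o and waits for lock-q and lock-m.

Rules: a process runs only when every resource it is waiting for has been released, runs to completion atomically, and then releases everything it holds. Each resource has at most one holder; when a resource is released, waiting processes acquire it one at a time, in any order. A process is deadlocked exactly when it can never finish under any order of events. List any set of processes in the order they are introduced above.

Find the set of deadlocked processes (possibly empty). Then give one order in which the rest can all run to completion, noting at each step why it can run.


The deadlocked set is P4 and P6.
Key observation: along P4 -> P6 -> P4, each member waits on what the next one holds — a deadlock; no other process is dragged down with it.
The rest can finish in the order P8, P1, P5, P3.
Step-by-step check:
  P8: no waits; runs immediately, freeing lock-m and lock-k
  P1: no waits; runs immediately, freeing lock-g
  P5: everything it awaited (lock-g) is free; runs, freeing lock-c and lock-l
  P3: no waits; runs immediately, freeing lock-e and lock-n


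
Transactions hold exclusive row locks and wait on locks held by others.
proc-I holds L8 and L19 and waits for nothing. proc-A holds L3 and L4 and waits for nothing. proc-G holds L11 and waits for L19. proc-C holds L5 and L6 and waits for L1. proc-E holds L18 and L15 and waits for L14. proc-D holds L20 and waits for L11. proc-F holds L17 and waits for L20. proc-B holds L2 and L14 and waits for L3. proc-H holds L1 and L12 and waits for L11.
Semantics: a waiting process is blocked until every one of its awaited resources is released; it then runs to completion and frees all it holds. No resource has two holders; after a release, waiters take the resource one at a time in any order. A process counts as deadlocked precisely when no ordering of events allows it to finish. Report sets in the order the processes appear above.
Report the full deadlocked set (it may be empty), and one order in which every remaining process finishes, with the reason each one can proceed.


No process is deadlocked.
Key observation: every chain of waits terminates; starting from the processes that wait on nothing, all the rest unlock in turn.
The rest can finish in the order proc-I, proc-G, proc-H, proc-D, proc-A, proc-C, proc-B, proc-E, proc-F.
Walking it through:
  run proc-I (it waits on nothing); releases L8 and L19
  proc-G: everything it awaited (L19) is free; runs, freeing L11
  proc-H: everything it awaited (L11) is free; runs, freeing L1 and L12
  proc-D: everything it awaited (L11) is free; runs, freeing L20
  run proc-A (it waits on nothing); releases L3 and L4
  proc-C: everything it awaited (L1) is free; runs, freeing L5 and L6
  proc-B: everything it awaited (L3) is free; runs, freeing L2 and L14
  proc-E: everything it awaited (L14) is free; runs, freeing L18 and L15
  proc-F: everything it awaited (L20) is free; runs, freeing L17


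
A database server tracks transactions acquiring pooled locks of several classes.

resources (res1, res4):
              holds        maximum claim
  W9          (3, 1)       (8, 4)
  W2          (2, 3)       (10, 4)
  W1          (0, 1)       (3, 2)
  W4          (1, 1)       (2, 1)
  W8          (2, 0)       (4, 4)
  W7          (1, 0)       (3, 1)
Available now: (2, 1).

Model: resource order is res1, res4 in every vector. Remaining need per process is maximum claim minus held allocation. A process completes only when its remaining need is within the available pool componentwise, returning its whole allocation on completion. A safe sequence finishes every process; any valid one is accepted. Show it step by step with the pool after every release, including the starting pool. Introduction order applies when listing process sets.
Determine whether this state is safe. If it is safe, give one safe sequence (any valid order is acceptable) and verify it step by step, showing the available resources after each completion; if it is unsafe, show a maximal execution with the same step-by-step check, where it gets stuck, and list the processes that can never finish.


UNSAFE — no complete ordering exists.
Key observation: after W4, W1, W7 the pool peaks at (4, 3), and each blocked process is short somewhere: W9 on res1; W2 on res1; W8 on res4.
Going as far as possible: W4, W1, W7; after that, nothing fits. Verifying each step:
  pool = (2, 1)
  run W4 (needs (1, 0), free (2, 1)); after release of (1, 1) the pool is (3, 2)
  run W1 (needs (3, 1), free (3, 2)); after release of (0, 1) the pool is (3, 3)
  run W7 (needs (2, 1), free (3, 3)); after release of (1, 0) the pool is (4, 3)
  W9 still needs (5, 3) but only (4, 3) is free — short on res1
  W2 still needs (8, 1) but only (4, 3) is free — short on res1
  W8 still needs (2, 4) but only (4, 3) is free — short on res4
Never able to finish: W9, W2 and W8.


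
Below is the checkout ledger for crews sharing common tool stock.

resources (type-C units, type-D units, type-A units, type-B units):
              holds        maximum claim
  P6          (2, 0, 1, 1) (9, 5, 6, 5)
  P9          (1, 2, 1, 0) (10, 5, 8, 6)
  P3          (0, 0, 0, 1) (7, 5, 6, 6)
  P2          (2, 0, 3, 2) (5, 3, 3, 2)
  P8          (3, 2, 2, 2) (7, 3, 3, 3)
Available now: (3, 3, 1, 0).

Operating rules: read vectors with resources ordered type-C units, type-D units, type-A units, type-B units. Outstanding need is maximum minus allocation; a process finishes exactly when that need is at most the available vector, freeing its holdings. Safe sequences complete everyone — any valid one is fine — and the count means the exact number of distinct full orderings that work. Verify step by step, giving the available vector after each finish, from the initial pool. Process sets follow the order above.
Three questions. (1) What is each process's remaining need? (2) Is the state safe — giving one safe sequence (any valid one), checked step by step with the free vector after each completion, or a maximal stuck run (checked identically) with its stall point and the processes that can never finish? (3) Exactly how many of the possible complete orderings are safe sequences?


(1) Remaining need (order type-C units, type-D units, type-A units, type-B units):
  P6: (7, 5, 5, 4)
  P9: (9, 3, 7, 6)
  P3: (7, 5, 6, 5)
  P2: (3, 3, 0, 0)
  P8: (4, 1, 1, 1)
(2) The state is SAFE; one workable sequence: P2, P8, P6, P3, P9.
Key observation: the order's first zero-slack moment is P2 ((3, 3, 0, 0) needed, (3, 3, 1, 0) free — a requested resource with nothing to spare).
Verifying each step:
  pool = (3, 3, 1, 0)
  P2: need (3, 3, 0, 0) fits (3, 3, 1, 0); releases (2, 0, 3, 2), pool now (5, 3, 4, 2)
  P8: need (4, 1, 1, 1) fits (5, 3, 4, 2); releases (3, 2, 2, 2), pool now (8, 5, 6, 4)
  P6: need (7, 5, 5, 4) fits (8, 5, 6, 4); releases (2, 0, 1, 1), pool now (10, 5, 7, 5)
  P3: need (7, 5, 6, 5) fits (10, 5, 7, 5); releases (0, 0, 0, 1), pool now (10, 5, 7, 6)
  P9: need (9, 3, 7, 6) fits (10, 5, 7, 6); releases (1, 2, 1, 0), pool now (11, 7, 8, 6)
(3) Exactly 1 of the possible complete orderings is a safe sequence.


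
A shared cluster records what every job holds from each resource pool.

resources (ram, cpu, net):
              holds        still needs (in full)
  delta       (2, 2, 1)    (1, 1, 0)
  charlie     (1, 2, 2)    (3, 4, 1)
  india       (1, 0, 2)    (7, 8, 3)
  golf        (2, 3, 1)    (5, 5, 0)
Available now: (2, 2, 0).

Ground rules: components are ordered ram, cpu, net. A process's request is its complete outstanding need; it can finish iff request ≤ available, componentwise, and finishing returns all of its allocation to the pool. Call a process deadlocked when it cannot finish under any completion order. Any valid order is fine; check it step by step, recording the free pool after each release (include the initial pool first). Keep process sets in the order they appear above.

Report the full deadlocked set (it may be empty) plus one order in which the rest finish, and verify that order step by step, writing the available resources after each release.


The deadlocked set is empty.
Key observation: delta fits the free pool immediately, and its release cascades until everyone finishes.
A valid finishing order for the others: delta, charlie, golf, india. Step-by-step check:
  pool = (2, 2, 0)
  run delta (needs (1, 1, 0), free (2, 2, 0)); after release of (2, 2, 1) the pool is (4, 4, 1)
  run charlie (needs (3, 4, 1), free (4, 4, 1)); after release of (1, 2, 2) the pool is (5, 6, 3)
  run golf (needs (5, 5, 0), free (5, 6, 3)); after release of (2, 3, 1) the pool is (7, 9, 4)
  run india (needs (7, 8, 3), free (7, 9, 4)); after release of (1, 0, 2) the pool is (8, 9, 6)


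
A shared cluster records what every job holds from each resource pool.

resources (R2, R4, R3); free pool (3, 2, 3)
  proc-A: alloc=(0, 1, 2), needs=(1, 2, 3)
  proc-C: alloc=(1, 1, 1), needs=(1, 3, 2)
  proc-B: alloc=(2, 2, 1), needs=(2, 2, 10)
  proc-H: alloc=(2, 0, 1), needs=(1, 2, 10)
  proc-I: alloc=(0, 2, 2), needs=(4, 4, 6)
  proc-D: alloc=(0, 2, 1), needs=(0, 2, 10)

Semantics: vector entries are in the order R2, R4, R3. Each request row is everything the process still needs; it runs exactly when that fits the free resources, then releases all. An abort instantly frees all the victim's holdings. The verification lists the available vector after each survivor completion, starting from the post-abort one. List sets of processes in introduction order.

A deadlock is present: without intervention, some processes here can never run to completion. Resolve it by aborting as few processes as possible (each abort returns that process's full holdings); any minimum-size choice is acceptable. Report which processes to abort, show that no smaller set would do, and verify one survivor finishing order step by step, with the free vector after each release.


Minimum abort set: proc-B and proc-D.
Key observation: the deadlocked proc-H becomes finishable only because proc-B and proc-D released (2, 4, 2); it completes at step 4 below.
Why nothing smaller works — every single abort fails: proc-A alone leaves proc-B blocked (short on R3); proc-C alone leaves proc-B blocked (short on R3); proc-B alone leaves proc-H blocked (short on R3); proc-H alone leaves proc-B blocked (short on R3); proc-I alone leaves proc-B blocked (short on R3); proc-D alone leaves proc-B blocked (short on R3).
Survivors finish in the order: proc-A, proc-C, proc-I, proc-H. Verifying each step (pool after the aborts first):
  pool = (5, 6, 5)
  run proc-A (needs (1, 2, 3), free (5, 6, 5)); after release of (0, 1, 2) the pool is (5, 7, 7)
  run proc-C (needs (1, 3, 2), free (5, 7, 7)); after release of (1, 1, 1) the pool is (6, 8, 8)
  run proc-I (needs (4, 4, 6), free (6, 8, 8)); after release of (0, 2, 2) the pool is (6, 10, 10)
  run proc-H (needs (1, 2, 10), free (6, 10, 10)); after release of (2, 0, 1) the pool is (8, 10, 11)


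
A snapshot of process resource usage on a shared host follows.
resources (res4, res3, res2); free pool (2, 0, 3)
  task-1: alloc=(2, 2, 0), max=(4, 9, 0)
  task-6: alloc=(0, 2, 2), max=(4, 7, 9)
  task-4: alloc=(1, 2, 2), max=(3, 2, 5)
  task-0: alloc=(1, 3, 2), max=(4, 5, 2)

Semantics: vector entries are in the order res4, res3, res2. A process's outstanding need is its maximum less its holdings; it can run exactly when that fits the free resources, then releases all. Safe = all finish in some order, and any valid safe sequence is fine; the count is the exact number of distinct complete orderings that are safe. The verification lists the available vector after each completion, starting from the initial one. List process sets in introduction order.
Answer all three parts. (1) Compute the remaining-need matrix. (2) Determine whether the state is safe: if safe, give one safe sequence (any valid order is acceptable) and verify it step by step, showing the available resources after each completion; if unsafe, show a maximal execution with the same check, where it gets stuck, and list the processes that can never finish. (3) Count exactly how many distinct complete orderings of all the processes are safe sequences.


(1) Remaining need (order res4, res3, res2):
  task-1: (2, 7, 0)
  task-6: (4, 5, 7)
  task-4: (2, 0, 3)
  task-0: (3, 2, 0)
(2) SAFE. One safe sequence: task-4, task-0, task-6, task-1.
Key observation: the first exact fit in this order is task-4 — it needs (2, 0, 3) with (2, 0, 3) free, meeting a requested resource to the last unit.
Verifying each step:
  pool = (2, 0, 3)
  task-4: need (2, 0, 3) fits (2, 0, 3); releases (1, 2, 2), pool now (3, 2, 5)
  task-0: need (3, 2, 0) fits (3, 2, 5); releases (1, 3, 2), pool now (4, 5, 7)
  task-6: need (4, 5, 7) fits (4, 5, 7); releases (0, 2, 2), pool now (4, 7, 9)
  task-1: need (2, 7, 0) fits (4, 7, 9); releases (2, 2, 0), pool now (6, 9, 9)
(3) The exact count: 1 of the possible complete orderings is a safe sequence.


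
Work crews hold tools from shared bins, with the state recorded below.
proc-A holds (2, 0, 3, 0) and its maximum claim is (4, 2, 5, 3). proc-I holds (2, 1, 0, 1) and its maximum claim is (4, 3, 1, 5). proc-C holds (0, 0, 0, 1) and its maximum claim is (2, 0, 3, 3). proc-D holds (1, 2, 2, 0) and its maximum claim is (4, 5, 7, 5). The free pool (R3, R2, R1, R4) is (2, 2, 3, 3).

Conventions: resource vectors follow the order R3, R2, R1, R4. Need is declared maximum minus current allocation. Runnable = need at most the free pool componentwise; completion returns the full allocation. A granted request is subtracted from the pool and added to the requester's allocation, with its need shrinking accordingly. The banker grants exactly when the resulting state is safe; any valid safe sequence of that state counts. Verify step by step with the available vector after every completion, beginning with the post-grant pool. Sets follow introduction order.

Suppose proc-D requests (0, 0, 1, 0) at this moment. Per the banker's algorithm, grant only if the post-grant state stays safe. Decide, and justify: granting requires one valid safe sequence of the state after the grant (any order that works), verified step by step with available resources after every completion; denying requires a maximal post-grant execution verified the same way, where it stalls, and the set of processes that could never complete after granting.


GRANT. The post-grant state is safe; one safe sequence: proc-A, proc-C, proc-I, proc-D.
Key observation: the transfer keeps a workable pool ((2, 2, 2, 3)); proc-A starts the safe sequence.
Step-by-step check of the post-grant state:
  pool = (2, 2, 2, 3)
  run proc-A (needs (2, 2, 2, 3), free (2, 2, 2, 3)); after release of (2, 0, 3, 0) the pool is (4, 2, 5, 3)
  run proc-C (needs (2, 0, 3, 2), free (4, 2, 5, 3)); after release of (0, 0, 0, 1) the pool is (4, 2, 5, 4)
  run proc-I (needs (2, 2, 1, 4), free (4, 2, 5, 4)); after release of (2, 1, 0, 1) the pool is (6, 3, 5, 5)
  run proc-D (needs (3, 3, 4, 5), free (6, 3, 5, 5)); after release of (1, 2, 3, 0) the pool is (7, 5, 8, 5)


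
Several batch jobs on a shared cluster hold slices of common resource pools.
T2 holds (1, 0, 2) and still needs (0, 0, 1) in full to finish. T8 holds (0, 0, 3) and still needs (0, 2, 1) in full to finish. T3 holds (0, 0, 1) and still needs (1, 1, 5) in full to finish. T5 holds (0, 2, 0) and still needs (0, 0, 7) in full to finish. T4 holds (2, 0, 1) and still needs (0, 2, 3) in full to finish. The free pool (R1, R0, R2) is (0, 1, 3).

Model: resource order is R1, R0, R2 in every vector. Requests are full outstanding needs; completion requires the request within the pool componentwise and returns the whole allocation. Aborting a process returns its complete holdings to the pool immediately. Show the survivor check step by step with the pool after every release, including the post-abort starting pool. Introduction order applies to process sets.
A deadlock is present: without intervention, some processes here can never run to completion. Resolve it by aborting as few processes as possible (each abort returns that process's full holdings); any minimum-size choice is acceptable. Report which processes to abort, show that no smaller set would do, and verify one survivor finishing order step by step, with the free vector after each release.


The answer: abort T8.
Key observation: T5 was stuck for good until T8 gave back (0, 0, 3); in the order shown it finishes at step 2.
Minimality: the empty abort set fails — the state is deadlocked as it stands.
One survivor order: T2, T5, T3, T4. Walking it through (post-abort pool first):
  pool = (0, 1, 6)
  T2: need (0, 0, 1) fits (0, 1, 6); releases (1, 0, 2), pool now (1, 1, 8)
  T5: need (0, 0, 7) fits (1, 1, 8); releases (0, 2, 0), pool now (1, 3, 8)
  T3: need (1, 1, 5) fits (1, 3, 8); releases (0, 0, 1), pool now (1, 3, 9)
  T4: need (0, 2, 3) fits (1, 3, 9); releases (2, 0, 1), pool now (3, 3, 10)


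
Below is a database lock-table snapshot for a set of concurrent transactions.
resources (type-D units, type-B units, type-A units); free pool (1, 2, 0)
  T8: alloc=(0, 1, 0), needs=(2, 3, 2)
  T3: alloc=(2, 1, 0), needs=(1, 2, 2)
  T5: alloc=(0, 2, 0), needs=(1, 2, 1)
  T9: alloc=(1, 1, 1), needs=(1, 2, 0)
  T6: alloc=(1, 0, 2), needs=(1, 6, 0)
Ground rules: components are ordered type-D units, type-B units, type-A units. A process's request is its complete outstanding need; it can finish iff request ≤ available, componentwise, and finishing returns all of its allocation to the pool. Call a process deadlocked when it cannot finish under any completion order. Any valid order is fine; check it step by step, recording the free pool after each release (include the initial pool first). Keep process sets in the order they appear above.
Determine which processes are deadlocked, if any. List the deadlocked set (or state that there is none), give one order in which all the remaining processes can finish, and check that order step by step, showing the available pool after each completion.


The deadlocked set is T8, T3 and T6.
Key observation: after T9, T5 the pool peaks at (2, 5, 1), and each blocked process is short somewhere: T8 on type-A units; T3 on type-A units; T6 on type-B units.
One completion order for the rest: T9, T5. Walking it through:
  pool = (1, 2, 0)
  run T9 (needs (1, 2, 0), free (1, 2, 0)); after release of (1, 1, 1) the pool is (2, 3, 1)
  run T5 (needs (1, 2, 1), free (2, 3, 1)); after release of (0, 2, 0) the pool is (2, 5, 1)
The stuck group stays short no matter what:
  T8 still needs (2, 3, 2) but only (2, 5, 1) is free — short on type-A units
  T3 still needs (1, 2, 2) but only (2, 5, 1) is free — short on type-A units
  T6 still needs (1, 6, 0) but only (2, 5, 1) is free — short on type-B units


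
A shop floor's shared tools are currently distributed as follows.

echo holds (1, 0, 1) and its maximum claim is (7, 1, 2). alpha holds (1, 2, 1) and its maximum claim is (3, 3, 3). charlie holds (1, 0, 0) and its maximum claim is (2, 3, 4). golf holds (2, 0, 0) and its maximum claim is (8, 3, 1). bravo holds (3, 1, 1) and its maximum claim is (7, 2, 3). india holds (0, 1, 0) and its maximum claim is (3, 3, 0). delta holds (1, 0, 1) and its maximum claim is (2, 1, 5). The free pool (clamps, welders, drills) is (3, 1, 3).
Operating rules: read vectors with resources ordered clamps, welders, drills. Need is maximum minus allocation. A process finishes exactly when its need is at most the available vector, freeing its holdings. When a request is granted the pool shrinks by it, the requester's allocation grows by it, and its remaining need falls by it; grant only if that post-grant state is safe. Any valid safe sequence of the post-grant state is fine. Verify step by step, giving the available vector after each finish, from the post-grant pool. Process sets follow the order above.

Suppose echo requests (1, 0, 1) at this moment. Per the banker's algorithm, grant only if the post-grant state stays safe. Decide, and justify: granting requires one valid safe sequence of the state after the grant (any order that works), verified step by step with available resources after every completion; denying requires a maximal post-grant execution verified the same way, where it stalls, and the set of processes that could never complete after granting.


DENY: after the grant no complete ordering would exist.
Key observation: after alpha, india the pool peaks at (3, 4, 3), and each blocked process is short somewhere: echo on clamps; charlie on drills; golf on clamps; bravo on clamps; delta on drills.
After a pretend grant, a maximal execution: alpha, india — then nothing else fits. Step-by-step check:
  pool = (2, 1, 2)
  alpha: need (2, 1, 2) fits (2, 1, 2); releases (1, 2, 1), pool now (3, 3, 3)
  india: need (3, 2, 0) fits (3, 3, 3); releases (0, 1, 0), pool now (3, 4, 3)
  blocked: echo wants (5, 1, 0), pool (3, 4, 3) — not enough clamps
  blocked: charlie wants (1, 3, 4), pool (3, 4, 3) — not enough drills
  blocked: golf wants (6, 3, 1), pool (3, 4, 3) — not enough clamps
  blocked: bravo wants (4, 1, 2), pool (3, 4, 3) — not enough clamps
  blocked: delta wants (1, 1, 4), pool (3, 4, 3) — not enough drills
Had the request been granted, echo, charlie, golf, bravo and delta could never finish.
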